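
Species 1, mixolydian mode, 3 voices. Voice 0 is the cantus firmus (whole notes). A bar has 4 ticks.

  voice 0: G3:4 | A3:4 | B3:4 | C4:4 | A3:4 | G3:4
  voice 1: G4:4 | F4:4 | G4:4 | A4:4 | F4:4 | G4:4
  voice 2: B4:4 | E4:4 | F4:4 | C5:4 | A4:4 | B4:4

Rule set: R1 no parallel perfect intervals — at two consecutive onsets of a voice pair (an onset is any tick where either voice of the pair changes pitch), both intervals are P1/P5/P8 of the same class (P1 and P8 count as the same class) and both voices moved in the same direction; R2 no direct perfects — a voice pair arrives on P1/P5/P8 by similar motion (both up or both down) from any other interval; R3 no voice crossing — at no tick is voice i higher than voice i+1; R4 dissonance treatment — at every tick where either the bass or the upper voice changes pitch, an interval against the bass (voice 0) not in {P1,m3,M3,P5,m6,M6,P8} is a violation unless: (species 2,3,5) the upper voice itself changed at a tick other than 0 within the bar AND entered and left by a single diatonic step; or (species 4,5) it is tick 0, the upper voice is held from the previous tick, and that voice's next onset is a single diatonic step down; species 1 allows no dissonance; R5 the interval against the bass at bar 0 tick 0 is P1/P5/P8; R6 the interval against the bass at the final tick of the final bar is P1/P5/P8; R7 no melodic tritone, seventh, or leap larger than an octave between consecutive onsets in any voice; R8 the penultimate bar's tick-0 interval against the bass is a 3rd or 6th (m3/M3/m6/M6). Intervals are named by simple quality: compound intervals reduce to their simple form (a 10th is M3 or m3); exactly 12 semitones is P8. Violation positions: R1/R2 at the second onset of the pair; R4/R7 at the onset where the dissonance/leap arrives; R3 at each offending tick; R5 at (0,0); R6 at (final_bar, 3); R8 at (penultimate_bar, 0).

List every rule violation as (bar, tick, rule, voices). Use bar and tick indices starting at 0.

bar 0: v0=G3 v1=G4 v2=B4 downbeat M3
bar 1: v0=A3 v1=F4 v2=E4 downbeat P5
bar 2: v0=B3 v1=G4 v2=F4 downbeat TT
bar 3: v0=C4 v1=A4 v2=C5 downbeat P8
bar 4: v0=A3 v1=F4 v2=A4 downbeat P8
bar 5: v0=G3 v1=G4 v2=B4 downbeat M3
  -> R5 @ bar 0 tick 0 v(0, 2): opens on M3
  -> R3 @ bar 1 tick 0 v(1, 2): F4 above E4
  -> R3 @ bar 1 tick 1 v(1, 2): F4 above E4
  -> R3 @ bar 1 tick 2 v(1, 2): F4 above E4
  -> R3 @ bar 1 tick 3 v(1, 2): F4 above E4
  -> R3 @ bar 2 tick 0 v(1, 2): G4 above F4
  -> R4 @ bar 2 tick 0 v(0, 2): B3/F4 TT untreated
  -> R3 @ bar 2 tick 1 v(1, 2): G4 above F4
  -> R3 @ bar 2 tick 2 v(1, 2): G4 above F4
  -> R3 @ bar 2 tick 3 v(1, 2): G4 above F4
  -> R2 @ bar 3 tick 0 v(0, 2): B3/F4 TT -> C4/C5 P8 similar
  -> R1 @ bar 4 tick 0 v(0, 2): C4/C5 P8 -> A3/A4 P8 similar
  -> R8 @ bar 4 tick 0 v(0, 2): penult P8 not 3rd/6th
  -> R6 @ bar 5 tick 3 v(0, 2): closes on M3

(0, 0, R5, (0, 2))
(1, 0, R3, (1, 2))
(1, 1, R3, (1, 2))
(1, 2, R3, (1, 2))
(1, 3, R3, (1, 2))
(2, 0, R3, (1, 2))
(2, 0, R4, (0, 2))
(2, 1, R3, (1, 2))
(2, 2, R3, (1, 2))
(2, 3, R3, (1, 2))
(3, 0, R2, (0, 2))
(4, 0, R1, (0, 2))
(4, 0, R8, (0, 2))
(5, 3, R6, (0, 2))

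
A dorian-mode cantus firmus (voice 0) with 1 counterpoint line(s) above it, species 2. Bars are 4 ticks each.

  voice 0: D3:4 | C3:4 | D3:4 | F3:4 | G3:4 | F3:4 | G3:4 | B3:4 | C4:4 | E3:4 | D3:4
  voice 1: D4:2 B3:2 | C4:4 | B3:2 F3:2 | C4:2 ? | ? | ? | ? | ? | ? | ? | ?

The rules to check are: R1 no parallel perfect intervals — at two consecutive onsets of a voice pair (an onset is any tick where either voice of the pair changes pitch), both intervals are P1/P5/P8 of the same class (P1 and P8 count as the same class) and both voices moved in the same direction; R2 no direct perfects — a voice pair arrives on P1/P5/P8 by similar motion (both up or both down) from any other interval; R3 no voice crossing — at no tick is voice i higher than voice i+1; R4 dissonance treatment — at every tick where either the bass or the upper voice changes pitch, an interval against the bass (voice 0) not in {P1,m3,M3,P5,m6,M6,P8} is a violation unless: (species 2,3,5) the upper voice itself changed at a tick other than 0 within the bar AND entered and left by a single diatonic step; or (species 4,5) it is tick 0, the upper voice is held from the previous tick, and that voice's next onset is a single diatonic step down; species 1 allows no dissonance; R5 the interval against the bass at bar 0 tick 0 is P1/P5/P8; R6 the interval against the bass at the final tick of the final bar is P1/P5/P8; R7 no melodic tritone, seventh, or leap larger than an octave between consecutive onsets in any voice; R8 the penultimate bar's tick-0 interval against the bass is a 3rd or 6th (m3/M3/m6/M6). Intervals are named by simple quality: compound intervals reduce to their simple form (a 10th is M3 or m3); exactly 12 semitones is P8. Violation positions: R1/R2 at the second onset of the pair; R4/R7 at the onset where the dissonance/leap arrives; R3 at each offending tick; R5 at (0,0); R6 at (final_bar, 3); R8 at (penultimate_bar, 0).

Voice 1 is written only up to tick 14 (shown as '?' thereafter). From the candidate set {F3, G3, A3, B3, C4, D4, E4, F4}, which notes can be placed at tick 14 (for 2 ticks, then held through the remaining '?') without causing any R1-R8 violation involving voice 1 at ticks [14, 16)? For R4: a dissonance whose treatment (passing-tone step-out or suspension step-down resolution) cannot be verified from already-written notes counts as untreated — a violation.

{A3, C4, D4, F3, F4}

F3: legal
G3: violates R4
A3: legal
B3: violates R4
C4: legal
D4: legal
E4: violates R4
F4: legal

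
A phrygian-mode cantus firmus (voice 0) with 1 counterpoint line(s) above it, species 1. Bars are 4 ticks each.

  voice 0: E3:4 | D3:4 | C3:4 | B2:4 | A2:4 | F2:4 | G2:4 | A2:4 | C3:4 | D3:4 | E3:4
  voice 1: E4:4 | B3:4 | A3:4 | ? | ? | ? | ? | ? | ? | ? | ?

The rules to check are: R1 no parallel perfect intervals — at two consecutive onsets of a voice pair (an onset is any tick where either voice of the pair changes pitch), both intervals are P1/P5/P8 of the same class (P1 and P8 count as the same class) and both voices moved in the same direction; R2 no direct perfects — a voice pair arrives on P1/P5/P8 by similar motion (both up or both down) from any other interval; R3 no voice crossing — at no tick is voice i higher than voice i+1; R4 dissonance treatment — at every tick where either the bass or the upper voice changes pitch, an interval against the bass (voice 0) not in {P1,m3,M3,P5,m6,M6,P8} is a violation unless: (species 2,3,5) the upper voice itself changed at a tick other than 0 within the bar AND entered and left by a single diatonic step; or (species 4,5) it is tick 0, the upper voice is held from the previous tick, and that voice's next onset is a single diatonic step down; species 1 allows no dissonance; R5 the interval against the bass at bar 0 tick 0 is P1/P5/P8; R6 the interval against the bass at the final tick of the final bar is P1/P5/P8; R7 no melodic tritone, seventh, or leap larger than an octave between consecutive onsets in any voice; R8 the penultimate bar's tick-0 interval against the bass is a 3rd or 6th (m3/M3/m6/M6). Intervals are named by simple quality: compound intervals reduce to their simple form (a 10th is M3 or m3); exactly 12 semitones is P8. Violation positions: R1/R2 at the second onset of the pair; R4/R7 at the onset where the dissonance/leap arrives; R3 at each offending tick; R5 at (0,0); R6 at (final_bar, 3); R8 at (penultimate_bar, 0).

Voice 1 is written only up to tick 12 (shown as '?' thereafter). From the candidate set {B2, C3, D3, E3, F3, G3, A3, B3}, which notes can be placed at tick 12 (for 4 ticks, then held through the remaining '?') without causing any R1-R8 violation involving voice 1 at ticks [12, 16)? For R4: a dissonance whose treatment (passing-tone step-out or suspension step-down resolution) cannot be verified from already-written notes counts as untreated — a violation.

{B3, D3, G3}

B2: violates R2,R7
C3: violates R4
D3: legal
E3: violates R4
F3: violates R4
G3: legal
A3: violates R4
B3: legal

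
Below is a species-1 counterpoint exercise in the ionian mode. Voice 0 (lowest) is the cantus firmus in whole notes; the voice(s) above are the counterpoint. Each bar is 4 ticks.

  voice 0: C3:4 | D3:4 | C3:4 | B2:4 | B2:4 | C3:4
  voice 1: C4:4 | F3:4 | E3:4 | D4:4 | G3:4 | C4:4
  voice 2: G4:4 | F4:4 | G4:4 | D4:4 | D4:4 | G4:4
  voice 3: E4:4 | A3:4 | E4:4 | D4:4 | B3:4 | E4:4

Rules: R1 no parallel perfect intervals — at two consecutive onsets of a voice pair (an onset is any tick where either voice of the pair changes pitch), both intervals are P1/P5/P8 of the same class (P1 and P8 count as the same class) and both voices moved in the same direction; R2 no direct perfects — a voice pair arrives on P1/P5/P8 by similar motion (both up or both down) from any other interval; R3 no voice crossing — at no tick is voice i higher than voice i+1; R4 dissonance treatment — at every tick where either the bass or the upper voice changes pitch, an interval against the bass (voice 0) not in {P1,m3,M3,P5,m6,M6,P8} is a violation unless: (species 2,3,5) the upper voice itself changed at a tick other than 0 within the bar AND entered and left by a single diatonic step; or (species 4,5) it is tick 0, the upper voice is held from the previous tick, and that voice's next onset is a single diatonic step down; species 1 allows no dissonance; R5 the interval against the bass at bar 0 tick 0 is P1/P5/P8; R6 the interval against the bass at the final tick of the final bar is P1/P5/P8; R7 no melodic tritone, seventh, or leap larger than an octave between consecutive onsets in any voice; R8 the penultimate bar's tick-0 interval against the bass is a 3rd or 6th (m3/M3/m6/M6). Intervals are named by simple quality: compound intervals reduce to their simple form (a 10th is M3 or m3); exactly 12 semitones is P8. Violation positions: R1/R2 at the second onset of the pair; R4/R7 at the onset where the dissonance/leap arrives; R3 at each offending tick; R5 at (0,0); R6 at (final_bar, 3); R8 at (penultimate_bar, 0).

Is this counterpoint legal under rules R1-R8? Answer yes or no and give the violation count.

bar 0: v0=C3 v1=C4 v2=G4 v3=E4 (M3)
bar 1: v0=D3 v1=F3 v2=F4 v3=A3 (P5)
bar 2: v0=C3 v1=E3 v2=G4 v3=E4 (M3)
bar 3: v0=B2 v1=D4 v2=D4 v3=D4 (m3)
bar 4: v0=B2 v1=G3 v2=D4 v3=B3 (P8)
bar 5: v0=C3 v1=C4 v2=G4 v3=E4 (M3)
  R3 @ bar0.0: G4 above E4
  R5 @ bar0.0: opens on M3
  R3 @ bar0.1: G4 above E4
  R3 @ bar0.2: G4 above E4
  R3 @ bar0.3: G4 above E4
  R2 @ bar1.0: C4/G4 P5 -> F3/F4 P8 similar
  R3 @ bar1.0: F4 above A3
  R3 @ bar1.1: F4 above A3
  R3 @ bar1.2: F4 above A3
  R3 @ bar1.3: F4 above A3
  R3 @ bar2.0: G4 above E4
  R3 @ bar2.1: G4 above E4
  R3 @ bar2.2: G4 above E4
  R3 @ bar2.3: G4 above E4
  R2 @ bar3.0: G4/E4 m3 -> D4/D4 P1 similar
  R7 @ bar3.0: E3->D4 leap 10st
  R3 @ bar4.0: D4 above B3
  R8 @ bar4.0: penult P8 not 3rd/6th
  R3 @ bar4.1: D4 above B3
  R3 @ bar4.2: D4 above B3
  R3 @ bar4.3: D4 above B3
  R1 @ bar5.0: G3/D4 P5 -> C4/G4 P5 similar
  R2 @ bar5.0: B2/G3 m6 -> C3/C4 P8 similar
  R2 @ bar5.0: B2/D4 m3 -> C3/G4 P5 similar
  R3 @ bar5.0: G4 above E4
  R3 @ bar5.1: G4 above E4
  R3 @ bar5.2: G4 above E4
  R3 @ bar5.3: G4 above E4
  R6 @ bar5.3: closes on M3

No (29 violations)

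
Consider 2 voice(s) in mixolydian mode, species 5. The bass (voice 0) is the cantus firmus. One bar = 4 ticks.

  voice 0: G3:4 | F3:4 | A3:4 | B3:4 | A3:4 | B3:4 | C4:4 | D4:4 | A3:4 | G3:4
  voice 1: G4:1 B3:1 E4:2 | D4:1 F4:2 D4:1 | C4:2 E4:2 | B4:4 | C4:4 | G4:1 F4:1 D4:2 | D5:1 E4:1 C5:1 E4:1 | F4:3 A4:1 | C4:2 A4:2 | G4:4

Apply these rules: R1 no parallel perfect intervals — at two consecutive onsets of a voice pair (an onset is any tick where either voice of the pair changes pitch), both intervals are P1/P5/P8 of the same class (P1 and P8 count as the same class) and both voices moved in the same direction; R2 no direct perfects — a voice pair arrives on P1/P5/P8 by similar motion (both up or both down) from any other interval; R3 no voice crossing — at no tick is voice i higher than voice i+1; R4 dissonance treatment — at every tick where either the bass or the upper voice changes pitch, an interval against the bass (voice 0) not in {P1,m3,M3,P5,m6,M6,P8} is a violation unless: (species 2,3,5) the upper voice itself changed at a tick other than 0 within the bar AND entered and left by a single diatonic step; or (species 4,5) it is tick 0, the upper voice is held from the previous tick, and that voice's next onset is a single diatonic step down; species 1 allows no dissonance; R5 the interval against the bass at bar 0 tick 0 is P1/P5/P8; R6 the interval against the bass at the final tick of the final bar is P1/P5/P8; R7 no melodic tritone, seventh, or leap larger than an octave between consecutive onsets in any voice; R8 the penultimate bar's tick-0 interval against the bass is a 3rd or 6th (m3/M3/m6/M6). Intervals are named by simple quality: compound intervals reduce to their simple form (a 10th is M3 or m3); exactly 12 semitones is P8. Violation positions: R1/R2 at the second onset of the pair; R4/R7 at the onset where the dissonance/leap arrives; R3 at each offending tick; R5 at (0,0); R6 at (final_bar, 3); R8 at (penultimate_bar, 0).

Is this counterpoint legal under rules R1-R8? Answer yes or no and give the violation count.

bar 0: v0=G3 v1=G4 (P8)
bar 1: v0=F3 v1=D4 (M6)
bar 2: v0=A3 v1=C4 (m3)
bar 3: v0=B3 v1=B4 (P8)
bar 4: v0=A3 v1=C4 (m3)
bar 5: v0=B3 v1=G4 (m6)
bar 6: v0=C4 v1=D5 (M2)
bar 7: v0=D4 v1=F4 (m3)
bar 8: v0=A3 v1=C4 (m3)
bar 9: v0=G3 v1=G4 (P8)
  R2 @ bar3.0: A3/E4 P5 -> B3/B4 P8 similar
  R7 @ bar4.0: B4->C4 leap 11st
  R4 @ bar5.1: B3/F4 TT untreated
  R4 @ bar6.0: C4/D5 M2 untreated
  R7 @ bar6.1: D5->E4 leap 10st
  R1 @ bar9.0: A3/A4 P8 -> G3/G4 P8 similar

No (6 violations)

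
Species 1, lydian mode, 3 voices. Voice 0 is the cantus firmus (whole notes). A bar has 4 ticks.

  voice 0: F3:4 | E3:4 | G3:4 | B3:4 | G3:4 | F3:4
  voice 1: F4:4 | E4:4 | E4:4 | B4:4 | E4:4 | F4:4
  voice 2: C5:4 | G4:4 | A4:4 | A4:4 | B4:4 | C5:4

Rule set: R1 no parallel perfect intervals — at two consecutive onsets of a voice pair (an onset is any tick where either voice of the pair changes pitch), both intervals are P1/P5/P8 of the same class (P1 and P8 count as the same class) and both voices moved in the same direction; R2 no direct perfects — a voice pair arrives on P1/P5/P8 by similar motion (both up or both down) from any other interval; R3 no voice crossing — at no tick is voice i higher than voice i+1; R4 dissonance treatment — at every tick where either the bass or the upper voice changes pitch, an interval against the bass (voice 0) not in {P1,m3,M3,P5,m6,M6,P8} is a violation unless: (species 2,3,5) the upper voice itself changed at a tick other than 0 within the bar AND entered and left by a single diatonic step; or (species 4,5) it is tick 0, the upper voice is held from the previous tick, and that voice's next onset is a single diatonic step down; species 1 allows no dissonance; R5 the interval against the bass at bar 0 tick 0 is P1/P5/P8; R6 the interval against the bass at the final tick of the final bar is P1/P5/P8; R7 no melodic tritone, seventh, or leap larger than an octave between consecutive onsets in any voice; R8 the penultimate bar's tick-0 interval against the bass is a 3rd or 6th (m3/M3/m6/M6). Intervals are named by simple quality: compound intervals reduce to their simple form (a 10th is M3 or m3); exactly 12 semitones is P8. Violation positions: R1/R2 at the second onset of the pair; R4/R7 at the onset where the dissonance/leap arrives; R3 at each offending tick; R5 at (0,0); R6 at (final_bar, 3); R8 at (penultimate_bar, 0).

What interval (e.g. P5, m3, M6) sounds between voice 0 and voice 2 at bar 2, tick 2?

voice 0=G3 voice 2=A4 -> M2

M2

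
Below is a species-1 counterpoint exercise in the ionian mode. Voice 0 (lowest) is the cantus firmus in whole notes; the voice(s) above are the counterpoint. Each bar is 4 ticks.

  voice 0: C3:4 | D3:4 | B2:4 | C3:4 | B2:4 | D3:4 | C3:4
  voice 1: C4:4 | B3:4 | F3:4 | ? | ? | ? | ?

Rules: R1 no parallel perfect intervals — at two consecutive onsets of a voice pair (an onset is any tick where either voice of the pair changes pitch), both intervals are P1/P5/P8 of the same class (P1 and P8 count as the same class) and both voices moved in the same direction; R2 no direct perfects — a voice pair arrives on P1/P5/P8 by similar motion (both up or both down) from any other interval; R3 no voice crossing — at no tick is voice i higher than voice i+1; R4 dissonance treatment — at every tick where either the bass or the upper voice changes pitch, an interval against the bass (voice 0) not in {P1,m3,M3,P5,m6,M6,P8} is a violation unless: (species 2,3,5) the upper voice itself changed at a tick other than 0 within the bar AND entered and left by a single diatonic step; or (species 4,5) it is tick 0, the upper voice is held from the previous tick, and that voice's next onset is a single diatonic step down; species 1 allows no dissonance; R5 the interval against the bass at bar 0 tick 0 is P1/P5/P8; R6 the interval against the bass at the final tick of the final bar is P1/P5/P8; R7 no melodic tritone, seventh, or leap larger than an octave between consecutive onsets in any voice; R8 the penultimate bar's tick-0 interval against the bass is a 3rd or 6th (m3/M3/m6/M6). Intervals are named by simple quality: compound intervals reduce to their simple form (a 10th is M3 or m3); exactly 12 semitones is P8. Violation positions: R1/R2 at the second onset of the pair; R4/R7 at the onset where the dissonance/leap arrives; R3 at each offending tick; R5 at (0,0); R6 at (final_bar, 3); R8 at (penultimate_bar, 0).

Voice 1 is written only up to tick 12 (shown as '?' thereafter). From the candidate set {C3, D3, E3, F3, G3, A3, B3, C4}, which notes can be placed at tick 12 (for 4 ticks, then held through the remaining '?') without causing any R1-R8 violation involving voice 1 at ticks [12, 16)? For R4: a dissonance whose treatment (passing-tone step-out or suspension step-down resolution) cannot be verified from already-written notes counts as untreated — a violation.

C3: legal
D3: violates R4
E3: legal
F3: violates R4
G3: violates R2
A3: legal
B3: violates R4,R7
C4: violates R2

{A3, C3, E3}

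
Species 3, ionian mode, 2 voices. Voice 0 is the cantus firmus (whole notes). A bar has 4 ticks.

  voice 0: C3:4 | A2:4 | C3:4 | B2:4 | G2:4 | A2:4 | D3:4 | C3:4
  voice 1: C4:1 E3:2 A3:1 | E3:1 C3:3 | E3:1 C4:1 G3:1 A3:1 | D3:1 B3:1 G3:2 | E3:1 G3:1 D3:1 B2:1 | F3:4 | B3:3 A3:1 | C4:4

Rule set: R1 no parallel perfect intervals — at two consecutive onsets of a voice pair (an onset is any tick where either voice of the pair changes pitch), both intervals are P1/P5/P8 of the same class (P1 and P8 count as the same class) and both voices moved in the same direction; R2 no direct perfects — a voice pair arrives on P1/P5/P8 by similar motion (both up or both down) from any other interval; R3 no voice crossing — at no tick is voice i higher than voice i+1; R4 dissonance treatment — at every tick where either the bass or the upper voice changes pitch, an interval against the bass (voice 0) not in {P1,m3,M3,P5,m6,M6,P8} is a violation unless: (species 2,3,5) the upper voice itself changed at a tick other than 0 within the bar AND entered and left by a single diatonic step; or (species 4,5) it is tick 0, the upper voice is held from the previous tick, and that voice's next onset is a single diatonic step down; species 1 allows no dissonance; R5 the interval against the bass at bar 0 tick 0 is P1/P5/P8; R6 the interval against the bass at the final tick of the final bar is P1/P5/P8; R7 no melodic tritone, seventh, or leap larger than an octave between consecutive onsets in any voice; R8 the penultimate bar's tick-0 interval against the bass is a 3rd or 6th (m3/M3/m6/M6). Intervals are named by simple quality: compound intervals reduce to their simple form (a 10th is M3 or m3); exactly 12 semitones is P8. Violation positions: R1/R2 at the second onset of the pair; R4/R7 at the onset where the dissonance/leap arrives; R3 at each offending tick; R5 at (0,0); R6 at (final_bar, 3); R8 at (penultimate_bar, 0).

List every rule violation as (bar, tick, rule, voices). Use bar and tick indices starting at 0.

(1, 0, R2, (0, 1))
(5, 0, R7, (1,))
(6, 0, R7, (1,))

bar 0: v0=C3 v1=C4 downbeat P8
bar 1: v0=A2 v1=E3 downbeat P5
bar 2: v0=C3 v1=E3 downbeat M3
bar 3: v0=B2 v1=D3 downbeat m3
bar 4: v0=G2 v1=E3 downbeat M6
bar 5: v0=A2 v1=F3 downbeat m6
bar 6: v0=D3 v1=B3 downbeat M6
bar 7: v0=C3 v1=C4 downbeat P8
  -> R2 @ bar 1 tick 0 v(0, 1): C3/A3 M6 -> A2/E3 P5 similar
  -> R7 @ bar 5 tick 0 v(1,): B2->F3 leap 6st
  -> R7 @ bar 6 tick 0 v(1,): F3->B3 leap 6st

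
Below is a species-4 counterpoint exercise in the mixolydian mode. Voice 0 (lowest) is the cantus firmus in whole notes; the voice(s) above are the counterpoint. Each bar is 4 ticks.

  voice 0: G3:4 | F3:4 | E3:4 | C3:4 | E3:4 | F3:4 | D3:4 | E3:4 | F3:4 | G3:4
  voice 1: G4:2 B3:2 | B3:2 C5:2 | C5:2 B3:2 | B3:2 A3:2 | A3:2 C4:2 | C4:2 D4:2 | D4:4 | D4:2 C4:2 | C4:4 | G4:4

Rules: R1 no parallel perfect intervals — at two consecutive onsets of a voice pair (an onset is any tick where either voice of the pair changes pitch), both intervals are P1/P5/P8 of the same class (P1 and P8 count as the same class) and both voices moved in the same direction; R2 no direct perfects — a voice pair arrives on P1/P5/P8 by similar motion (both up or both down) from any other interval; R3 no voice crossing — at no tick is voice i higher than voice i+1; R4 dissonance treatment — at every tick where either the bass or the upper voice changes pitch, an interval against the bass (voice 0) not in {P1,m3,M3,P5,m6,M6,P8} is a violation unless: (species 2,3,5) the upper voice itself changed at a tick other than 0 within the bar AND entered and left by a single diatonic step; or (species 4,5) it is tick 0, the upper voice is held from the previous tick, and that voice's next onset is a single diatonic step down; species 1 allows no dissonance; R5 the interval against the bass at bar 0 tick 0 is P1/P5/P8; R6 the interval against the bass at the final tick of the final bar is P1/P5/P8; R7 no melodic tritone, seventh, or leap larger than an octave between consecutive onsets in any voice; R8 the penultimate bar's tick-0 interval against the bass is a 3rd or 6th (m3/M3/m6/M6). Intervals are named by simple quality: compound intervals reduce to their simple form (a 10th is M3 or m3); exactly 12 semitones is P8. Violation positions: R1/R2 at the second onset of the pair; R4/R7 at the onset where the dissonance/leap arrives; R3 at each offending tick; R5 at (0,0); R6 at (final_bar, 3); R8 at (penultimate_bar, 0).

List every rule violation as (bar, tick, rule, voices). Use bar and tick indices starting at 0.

(1, 0, R4, (0, 1))
(1, 2, R7, (1,))
(2, 2, R7, (1,))
(4, 0, R4, (0, 1))
(8, 0, R8, (0, 1))
(9, 0, R2, (0, 1))

bar 0: v0=G3 v1=G4 downbeat P8
bar 1: v0=F3 v1=B3 downbeat TT
bar 2: v0=E3 v1=C5 downbeat m6
bar 3: v0=C3 v1=B3 downbeat M7
bar 4: v0=E3 v1=A3 downbeat P4
bar 5: v0=F3 v1=C4 downbeat P5
bar 6: v0=D3 v1=D4 downbeat P8
bar 7: v0=E3 v1=D4 downbeat m7
bar 8: v0=F3 v1=C4 downbeat P5
bar 9: v0=G3 v1=G4 downbeat P8
  -> R4 @ bar 1 tick 0 v(0, 1): F3/B3 TT untreated
  -> R7 @ bar 1 tick 2 v(1,): B3->C5 leap 13st
  -> R7 @ bar 2 tick 2 v(1,): C5->B3 leap 13st
  -> R4 @ bar 4 tick 0 v(0, 1): E3/A3 P4 untreated
  -> R8 @ bar 8 tick 0 v(0, 1): penult P5 not 3rd/6th
  -> R2 @ bar 9 tick 0 v(0, 1): F3/C4 P5 -> G3/G4 P8 similar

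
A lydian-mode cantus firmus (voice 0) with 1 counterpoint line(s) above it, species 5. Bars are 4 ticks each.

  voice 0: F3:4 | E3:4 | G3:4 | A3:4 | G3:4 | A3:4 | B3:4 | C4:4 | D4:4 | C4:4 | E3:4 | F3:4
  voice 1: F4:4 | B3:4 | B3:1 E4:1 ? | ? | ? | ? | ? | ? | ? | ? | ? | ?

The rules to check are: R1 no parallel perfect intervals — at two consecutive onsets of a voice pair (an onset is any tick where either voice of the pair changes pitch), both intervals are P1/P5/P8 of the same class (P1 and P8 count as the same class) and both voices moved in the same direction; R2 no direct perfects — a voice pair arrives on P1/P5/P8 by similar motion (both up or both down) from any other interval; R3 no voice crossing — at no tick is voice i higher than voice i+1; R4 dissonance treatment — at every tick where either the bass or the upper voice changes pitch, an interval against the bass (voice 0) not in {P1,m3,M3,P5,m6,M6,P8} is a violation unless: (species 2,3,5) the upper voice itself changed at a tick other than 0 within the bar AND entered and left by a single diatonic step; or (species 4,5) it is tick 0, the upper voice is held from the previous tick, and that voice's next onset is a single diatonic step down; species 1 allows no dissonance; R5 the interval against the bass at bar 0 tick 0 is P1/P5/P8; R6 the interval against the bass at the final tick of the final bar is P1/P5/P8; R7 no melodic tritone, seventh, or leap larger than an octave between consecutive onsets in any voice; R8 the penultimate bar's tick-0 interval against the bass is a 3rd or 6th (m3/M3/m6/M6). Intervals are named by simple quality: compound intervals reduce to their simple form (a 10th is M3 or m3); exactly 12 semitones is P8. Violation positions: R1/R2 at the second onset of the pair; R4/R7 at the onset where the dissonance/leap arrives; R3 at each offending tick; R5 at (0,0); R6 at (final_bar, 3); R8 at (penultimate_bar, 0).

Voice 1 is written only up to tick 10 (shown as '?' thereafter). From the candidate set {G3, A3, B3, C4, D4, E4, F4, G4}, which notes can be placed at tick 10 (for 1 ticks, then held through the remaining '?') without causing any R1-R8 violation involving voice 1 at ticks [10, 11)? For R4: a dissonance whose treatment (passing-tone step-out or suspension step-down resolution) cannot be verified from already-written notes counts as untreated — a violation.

G3: legal
A3: violates R4
B3: legal
C4: violates R4
D4: legal
E4: legal
F4: violates R4
G4: legal

{B3, D4, E4, G3, G4}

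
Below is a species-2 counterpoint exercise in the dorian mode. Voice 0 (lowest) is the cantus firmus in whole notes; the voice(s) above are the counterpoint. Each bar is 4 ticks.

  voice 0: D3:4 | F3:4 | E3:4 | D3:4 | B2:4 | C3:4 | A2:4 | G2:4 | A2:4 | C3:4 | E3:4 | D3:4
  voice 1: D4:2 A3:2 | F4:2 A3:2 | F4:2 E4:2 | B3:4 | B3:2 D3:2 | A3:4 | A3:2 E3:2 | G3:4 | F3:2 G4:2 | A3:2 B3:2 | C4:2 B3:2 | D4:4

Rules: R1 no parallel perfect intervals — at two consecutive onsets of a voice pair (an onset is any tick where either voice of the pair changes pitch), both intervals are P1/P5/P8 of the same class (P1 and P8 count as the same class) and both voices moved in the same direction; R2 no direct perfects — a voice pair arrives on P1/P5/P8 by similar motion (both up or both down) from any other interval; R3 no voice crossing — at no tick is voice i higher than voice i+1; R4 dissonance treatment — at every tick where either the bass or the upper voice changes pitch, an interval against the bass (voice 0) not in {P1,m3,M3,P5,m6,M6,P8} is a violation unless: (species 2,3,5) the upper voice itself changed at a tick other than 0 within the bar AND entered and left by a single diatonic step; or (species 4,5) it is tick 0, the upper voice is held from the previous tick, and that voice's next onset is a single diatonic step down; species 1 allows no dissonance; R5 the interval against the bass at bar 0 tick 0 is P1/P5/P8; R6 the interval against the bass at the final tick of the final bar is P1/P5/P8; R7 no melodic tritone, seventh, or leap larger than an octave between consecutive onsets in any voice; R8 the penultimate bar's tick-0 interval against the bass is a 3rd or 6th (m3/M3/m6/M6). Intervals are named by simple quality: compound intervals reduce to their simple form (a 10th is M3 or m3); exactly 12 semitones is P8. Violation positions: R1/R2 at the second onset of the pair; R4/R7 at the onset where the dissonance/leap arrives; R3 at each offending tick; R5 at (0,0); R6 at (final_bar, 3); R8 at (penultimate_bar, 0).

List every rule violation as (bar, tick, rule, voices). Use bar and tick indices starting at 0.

bar 0: v0=D3 v1=D4 downbeat P8
bar 1: v0=F3 v1=F4 downbeat P8
bar 2: v0=E3 v1=F4 downbeat m2
bar 3: v0=D3 v1=B3 downbeat M6
bar 4: v0=B2 v1=B3 downbeat P8
bar 5: v0=C3 v1=A3 downbeat M6
bar 6: v0=A2 v1=A3 downbeat P8
bar 7: v0=G2 v1=G3 downbeat P8
bar 8: v0=A2 v1=F3 downbeat m6
bar 9: v0=C3 v1=A3 downbeat M6
bar 10: v0=E3 v1=C4 downbeat m6
bar 11: v0=D3 v1=D4 downbeat P8
  -> R2 @ bar 1 tick 0 v(0, 1): D3/A3 P5 -> F3/F4 P8 similar
  -> R4 @ bar 2 tick 0 v(0, 1): E3/F4 m2 untreated
  -> R4 @ bar 8 tick 2 v(0, 1): A2/G4 m7 untreated
  -> R7 @ bar 8 tick 2 v(1,): F3->G4 leap 14st
  -> R7 @ bar 9 tick 0 v(1,): G4->A3 leap 10st

(1, 0, R2, (0, 1))
(2, 0, R4, (0, 1))
(8, 2, R4, (0, 1))
(8, 2, R7, (1,))
(9, 0, R7, (1,))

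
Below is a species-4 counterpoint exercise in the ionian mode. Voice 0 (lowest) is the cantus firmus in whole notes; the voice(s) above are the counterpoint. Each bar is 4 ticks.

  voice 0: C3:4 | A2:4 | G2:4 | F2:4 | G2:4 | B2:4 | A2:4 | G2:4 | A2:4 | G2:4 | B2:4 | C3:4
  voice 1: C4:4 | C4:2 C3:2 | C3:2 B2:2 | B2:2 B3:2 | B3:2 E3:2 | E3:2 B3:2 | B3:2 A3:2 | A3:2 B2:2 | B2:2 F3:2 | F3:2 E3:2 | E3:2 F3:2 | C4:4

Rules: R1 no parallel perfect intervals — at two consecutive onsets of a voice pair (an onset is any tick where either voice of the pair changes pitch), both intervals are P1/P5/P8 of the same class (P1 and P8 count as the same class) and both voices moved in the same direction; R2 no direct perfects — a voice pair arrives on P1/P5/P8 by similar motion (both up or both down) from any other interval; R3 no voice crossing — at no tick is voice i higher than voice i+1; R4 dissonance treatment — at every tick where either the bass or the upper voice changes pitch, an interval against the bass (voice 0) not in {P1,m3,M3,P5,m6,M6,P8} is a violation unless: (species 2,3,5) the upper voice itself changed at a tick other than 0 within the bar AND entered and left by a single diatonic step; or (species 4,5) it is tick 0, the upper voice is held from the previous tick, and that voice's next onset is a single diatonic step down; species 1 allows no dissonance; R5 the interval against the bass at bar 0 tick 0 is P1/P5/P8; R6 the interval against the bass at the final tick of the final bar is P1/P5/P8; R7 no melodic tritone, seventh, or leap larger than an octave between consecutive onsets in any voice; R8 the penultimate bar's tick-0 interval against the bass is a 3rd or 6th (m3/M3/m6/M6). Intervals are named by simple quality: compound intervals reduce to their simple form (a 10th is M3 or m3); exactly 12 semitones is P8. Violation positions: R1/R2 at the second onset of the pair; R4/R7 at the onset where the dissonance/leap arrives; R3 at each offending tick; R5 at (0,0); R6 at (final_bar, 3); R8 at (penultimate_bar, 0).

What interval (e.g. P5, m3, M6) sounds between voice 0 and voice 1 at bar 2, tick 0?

P4

voice 0=G2 voice 1=C3 -> P4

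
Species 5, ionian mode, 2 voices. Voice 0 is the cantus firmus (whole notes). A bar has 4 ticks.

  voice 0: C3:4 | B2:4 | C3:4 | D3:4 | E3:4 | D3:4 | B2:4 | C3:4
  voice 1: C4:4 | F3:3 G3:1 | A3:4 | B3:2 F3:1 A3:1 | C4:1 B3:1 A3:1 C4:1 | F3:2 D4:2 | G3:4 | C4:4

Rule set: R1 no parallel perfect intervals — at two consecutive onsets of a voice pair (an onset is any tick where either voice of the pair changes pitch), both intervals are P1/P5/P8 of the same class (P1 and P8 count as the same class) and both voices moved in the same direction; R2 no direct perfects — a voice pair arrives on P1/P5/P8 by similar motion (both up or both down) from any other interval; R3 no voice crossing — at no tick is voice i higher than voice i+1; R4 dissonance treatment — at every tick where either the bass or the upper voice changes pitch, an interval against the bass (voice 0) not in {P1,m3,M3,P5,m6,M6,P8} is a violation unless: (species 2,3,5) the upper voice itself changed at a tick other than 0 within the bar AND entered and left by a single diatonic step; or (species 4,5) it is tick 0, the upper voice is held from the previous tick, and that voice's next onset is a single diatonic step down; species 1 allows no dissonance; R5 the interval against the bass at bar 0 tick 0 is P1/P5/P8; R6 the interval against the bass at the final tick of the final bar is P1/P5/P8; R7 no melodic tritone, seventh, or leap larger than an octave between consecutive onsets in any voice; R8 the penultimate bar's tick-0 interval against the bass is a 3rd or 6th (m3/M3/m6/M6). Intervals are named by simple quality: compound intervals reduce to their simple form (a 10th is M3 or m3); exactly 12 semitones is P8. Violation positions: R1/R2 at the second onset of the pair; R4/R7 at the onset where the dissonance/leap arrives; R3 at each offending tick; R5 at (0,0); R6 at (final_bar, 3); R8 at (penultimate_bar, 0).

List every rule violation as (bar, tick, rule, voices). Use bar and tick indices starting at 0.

bar 0: v0=C3 v1=C4 downbeat P8
bar 1: v0=B2 v1=F3 downbeat TT
bar 2: v0=C3 v1=A3 downbeat M6
bar 3: v0=D3 v1=B3 downbeat M6
bar 4: v0=E3 v1=C4 downbeat m6
bar 5: v0=D3 v1=F3 downbeat m3
bar 6: v0=B2 v1=G3 downbeat m6
bar 7: v0=C3 v1=C4 downbeat P8
  -> R4 @ bar 1 tick 0 v(0, 1): B2/F3 TT untreated
  -> R7 @ bar 3 tick 2 v(1,): B3->F3 leap 6st
  -> R4 @ bar 4 tick 2 v(0, 1): E3/A3 P4 untreated
  -> R2 @ bar 7 tick 0 v(0, 1): B2/G3 m6 -> C3/C4 P8 similar

(1, 0, R4, (0, 1))
(3, 2, R7, (1,))
(4, 2, R4, (0, 1))
(7, 0, R2, (0, 1))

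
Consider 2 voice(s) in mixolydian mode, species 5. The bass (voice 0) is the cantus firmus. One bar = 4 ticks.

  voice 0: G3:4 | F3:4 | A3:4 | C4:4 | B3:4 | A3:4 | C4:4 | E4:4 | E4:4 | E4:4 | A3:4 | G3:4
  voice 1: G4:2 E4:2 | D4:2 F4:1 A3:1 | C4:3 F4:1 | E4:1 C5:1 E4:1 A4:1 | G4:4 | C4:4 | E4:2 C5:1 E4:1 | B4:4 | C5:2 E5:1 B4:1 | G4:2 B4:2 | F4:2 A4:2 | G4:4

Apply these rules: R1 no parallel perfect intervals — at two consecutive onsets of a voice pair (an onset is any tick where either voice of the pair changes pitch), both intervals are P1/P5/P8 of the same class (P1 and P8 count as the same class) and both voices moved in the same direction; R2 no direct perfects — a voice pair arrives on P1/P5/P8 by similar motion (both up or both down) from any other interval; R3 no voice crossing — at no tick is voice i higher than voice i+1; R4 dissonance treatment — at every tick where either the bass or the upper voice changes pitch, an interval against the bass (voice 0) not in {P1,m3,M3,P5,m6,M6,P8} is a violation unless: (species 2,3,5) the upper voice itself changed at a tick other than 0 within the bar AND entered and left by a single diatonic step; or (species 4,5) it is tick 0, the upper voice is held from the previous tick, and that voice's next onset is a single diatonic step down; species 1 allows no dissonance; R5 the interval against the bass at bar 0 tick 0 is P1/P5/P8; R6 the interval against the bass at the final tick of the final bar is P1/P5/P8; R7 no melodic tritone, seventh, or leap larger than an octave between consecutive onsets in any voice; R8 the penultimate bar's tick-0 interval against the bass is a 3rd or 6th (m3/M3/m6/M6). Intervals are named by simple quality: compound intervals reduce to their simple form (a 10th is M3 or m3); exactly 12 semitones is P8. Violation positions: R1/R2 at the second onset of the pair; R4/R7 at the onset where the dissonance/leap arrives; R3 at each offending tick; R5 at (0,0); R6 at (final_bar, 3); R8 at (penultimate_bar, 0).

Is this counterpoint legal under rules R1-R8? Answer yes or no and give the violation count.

No (3 violations)

bar 0: v0=G3 v1=G4 (P8)
bar 1: v0=F3 v1=D4 (M6)
bar 2: v0=A3 v1=C4 (m3)
bar 3: v0=C4 v1=E4 (M3)
bar 4: v0=B3 v1=G4 (m6)
bar 5: v0=A3 v1=C4 (m3)
bar 6: v0=C4 v1=E4 (M3)
bar 7: v0=E4 v1=B4 (P5)
bar 8: v0=E4 v1=C5 (m6)
bar 9: v0=E4 v1=G4 (m3)
bar 10: v0=A3 v1=F4 (m6)
bar 11: v0=G3 v1=G4 (P8)
  R2 @ bar7.0: C4/E4 M3 -> E4/B4 P5 similar
  R7 @ bar10.0: B4->F4 leap 6st
  R1 @ bar11.0: A3/A4 P8 -> G3/G4 P8 similar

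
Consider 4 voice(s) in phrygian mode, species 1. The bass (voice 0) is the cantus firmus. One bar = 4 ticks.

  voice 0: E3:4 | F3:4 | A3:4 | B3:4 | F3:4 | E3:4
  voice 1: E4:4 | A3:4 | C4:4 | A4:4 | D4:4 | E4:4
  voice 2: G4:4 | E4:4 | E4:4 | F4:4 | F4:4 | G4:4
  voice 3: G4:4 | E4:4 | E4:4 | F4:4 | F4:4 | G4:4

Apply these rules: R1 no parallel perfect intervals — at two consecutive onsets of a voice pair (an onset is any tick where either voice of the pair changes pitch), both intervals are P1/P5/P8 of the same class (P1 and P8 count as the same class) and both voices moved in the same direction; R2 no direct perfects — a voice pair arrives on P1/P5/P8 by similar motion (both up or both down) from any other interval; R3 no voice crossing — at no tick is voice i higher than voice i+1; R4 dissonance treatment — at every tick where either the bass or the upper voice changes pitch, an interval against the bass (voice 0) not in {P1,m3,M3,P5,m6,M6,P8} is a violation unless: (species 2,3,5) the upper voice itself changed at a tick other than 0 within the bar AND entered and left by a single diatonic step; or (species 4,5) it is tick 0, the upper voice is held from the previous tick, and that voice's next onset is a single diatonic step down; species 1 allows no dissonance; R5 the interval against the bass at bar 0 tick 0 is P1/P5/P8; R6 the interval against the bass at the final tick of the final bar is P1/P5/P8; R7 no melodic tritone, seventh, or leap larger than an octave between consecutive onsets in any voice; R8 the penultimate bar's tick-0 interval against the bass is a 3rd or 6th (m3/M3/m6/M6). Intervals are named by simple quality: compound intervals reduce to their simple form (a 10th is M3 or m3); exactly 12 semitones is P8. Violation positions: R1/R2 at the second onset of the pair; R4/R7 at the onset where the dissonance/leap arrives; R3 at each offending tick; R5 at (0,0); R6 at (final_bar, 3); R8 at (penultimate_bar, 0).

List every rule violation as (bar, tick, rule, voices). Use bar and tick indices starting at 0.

bar 0: v0=E3 v1=E4 v2=G4 v3=G4 downbeat m3
bar 1: v0=F3 v1=A3 v2=E4 v3=E4 downbeat M7
bar 2: v0=A3 v1=C4 v2=E4 v3=E4 downbeat P5
bar 3: v0=B3 v1=A4 v2=F4 v3=F4 downbeat TT
bar 4: v0=F3 v1=D4 v2=F4 v3=F4 downbeat P8
bar 5: v0=E3 v1=E4 v2=G4 v3=G4 downbeat m3
  -> R5 @ bar 0 tick 0 v(0, 2): opens on m3
  -> R5 @ bar 0 tick 0 v(0, 3): opens on m3
  -> R1 @ bar 1 tick 0 v(2, 3): G4/G4 P1 -> E4/E4 P1 similar
  -> R2 @ bar 1 tick 0 v(1, 2): E4/G4 m3 -> A3/E4 P5 similar
  -> R2 @ bar 1 tick 0 v(1, 3): E4/G4 m3 -> A3/E4 P5 similar
  -> R4 @ bar 1 tick 0 v(0, 2): F3/E4 M7 untreated
  -> R4 @ bar 1 tick 0 v(0, 3): F3/E4 M7 untreated
  -> R1 @ bar 3 tick 0 v(2, 3): E4/E4 P1 -> F4/F4 P1 similar
  -> R3 @ bar 3 tick 0 v(1, 2): A4 above F4
  -> R4 @ bar 3 tick 0 v(0, 1): B3/A4 m7 untreated
  -> R4 @ bar 3 tick 0 v(0, 2): B3/F4 TT untreated
  -> R4 @ bar 3 tick 0 v(0, 3): B3/F4 TT untreated
  -> R3 @ bar 3 tick 1 v(1, 2): A4 above F4
  -> R3 @ bar 3 tick 2 v(1, 2): A4 above F4
  -> R3 @ bar 3 tick 3 v(1, 2): A4 above F4
  -> R7 @ bar 4 tick 0 v(0,): B3->F3 leap 6st
  -> R8 @ bar 4 tick 0 v(0, 2): penult P8 not 3rd/6th
  -> R8 @ bar 4 tick 0 v(0, 3): penult P8 not 3rd/6th
  -> R1 @ bar 5 tick 0 v(2, 3): F4/F4 P1 -> G4/G4 P1 similar
  -> R6 @ bar 5 tick 3 v(0, 2): closes on m3
  -> R6 @ bar 5 tick 3 v(0, 3): closes on m3

(0, 0, R5, (0, 2))
(0, 0, R5, (0, 3))
(1, 0, R1, (2, 3))
(1, 0, R2, (1, 2))
(1, 0, R2, (1, 3))
(1, 0, R4, (0, 2))
(1, 0, R4, (0, 3))
(3, 0, R1, (2, 3))
(3, 0, R3, (1, 2))
(3, 0, R4, (0, 1))
(3, 0, R4, (0, 2))
(3, 0, R4, (0, 3))
(3, 1, R3, (1, 2))
(3, 2, R3, (1, 2))
(3, 3, R3, (1, 2))
(4, 0, R7, (0,))
(4, 0, R8, (0, 2))
(4, 0, R8, (0, 3))
(5, 0, R1, (2, 3))
(5, 3, R6, (0, 2))
(5, 3, R6, (0, 3))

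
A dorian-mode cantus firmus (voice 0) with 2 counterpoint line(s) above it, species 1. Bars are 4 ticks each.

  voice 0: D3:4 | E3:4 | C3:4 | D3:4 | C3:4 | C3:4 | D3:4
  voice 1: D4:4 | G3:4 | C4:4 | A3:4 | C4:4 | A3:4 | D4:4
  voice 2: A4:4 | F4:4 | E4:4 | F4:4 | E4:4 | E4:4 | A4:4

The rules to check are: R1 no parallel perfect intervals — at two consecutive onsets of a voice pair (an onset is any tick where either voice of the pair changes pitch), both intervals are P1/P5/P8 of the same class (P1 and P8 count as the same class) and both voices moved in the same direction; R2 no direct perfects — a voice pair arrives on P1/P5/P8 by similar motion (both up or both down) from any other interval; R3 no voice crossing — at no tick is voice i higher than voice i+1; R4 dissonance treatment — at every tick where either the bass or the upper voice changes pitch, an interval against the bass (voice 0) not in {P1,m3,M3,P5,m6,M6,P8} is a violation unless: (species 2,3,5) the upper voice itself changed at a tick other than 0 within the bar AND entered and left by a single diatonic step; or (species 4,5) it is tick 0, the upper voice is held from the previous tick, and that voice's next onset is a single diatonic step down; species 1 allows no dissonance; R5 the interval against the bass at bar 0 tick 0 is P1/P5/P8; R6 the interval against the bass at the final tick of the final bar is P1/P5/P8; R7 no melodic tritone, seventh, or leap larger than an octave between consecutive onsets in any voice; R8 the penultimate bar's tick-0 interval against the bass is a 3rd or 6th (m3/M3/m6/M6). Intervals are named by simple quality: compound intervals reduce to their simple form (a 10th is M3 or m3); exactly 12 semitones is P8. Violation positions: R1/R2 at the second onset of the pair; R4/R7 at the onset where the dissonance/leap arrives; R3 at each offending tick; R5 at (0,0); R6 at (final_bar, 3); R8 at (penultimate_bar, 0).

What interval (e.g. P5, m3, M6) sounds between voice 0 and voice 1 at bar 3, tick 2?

voice 0=D3 voice 1=A3 -> P5

P5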